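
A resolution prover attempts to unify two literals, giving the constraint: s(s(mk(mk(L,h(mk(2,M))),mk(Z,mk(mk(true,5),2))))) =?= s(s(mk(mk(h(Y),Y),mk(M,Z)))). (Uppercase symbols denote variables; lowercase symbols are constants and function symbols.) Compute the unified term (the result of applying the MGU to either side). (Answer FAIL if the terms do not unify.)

Decompose s/1: s(mk(mk(L,h(mk(2,M))),mk(Z,mk(mk(true,5),2)))) =?= s(mk(mk(h(Y),Y),mk(M,Z))).
Decompose s/1: mk(mk(L,h(mk(2,M))),mk(Z,mk(mk(true,5),2))) =?= mk(mk(h(Y),Y),mk(M,Z)).
Decompose mk/2: mk(L,h(mk(2,M))) =?= mk(h(Y),Y),  mk(Z,mk(mk(true,5),2)) =?= mk(M,Z).
Decompose mk/2: L =?= h(Y),  h(mk(2,M)) =?= Y.
Bind L := h(Y); no other remaining equation mentions L.
Bind Y := h(mk(2,M)); no other remaining equation mentions Y. Substituting into the earlier binding gives L := h(h(mk(2,M))).
Decompose mk/2: Z =?= M,  mk(mk(true,5),2) =?= Z.
Bind Z := M; substituting into the remaining equation gives: mk(mk(true,5),2) =?= M.
Bind M := mk(mk(true,5),2). Substituting into the earlier bindings gives L := h(h(mk(2,mk(mk(true,5),2)))), Y := h(mk(2,mk(mk(true,5),2))), Z := mk(mk(true,5),2).
Applying the MGU to either side gives s(s(mk(mk(h(h(mk(2,mk(mk(true,5),2)))),h(mk(2,mk(mk(true,5),2)))),mk(mk(mk(true,5),2),mk(mk(true,5),2))))).

s(s(mk(mk(h(h(mk(2,mk(mk(true,5),2)))),h(mk(2,mk(mk(true,5),2)))),mk(mk(mk(true,5),2),mk(mk(true,5),2)))))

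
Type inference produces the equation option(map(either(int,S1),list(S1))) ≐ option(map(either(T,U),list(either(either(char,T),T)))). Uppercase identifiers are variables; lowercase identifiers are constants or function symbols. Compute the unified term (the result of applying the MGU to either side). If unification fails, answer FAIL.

Decompose option/1: map(either(int,S1),list(S1)) ≐ map(either(T,U),list(either(either(char,T),T))).
Decompose map/2: either(int,S1) ≐ either(T,U),  list(S1) ≐ list(either(either(char,T),T)).
Decompose either/2: int ≐ T,  S1 ≐ U.
Bind T := int; substituting into the one remaining equation that mentions T gives: list(S1) ≐ list(either(either(char,int),int)).
Bind S1 := U; substituting into the remaining equation gives: list(U) ≐ list(either(either(char,int),int)).
Decompose list/1: U ≐ either(either(char,int),int).
Bind U := either(either(char,int),int). Substituting into the earlier binding gives S1 := either(either(char,int),int).
Applying the MGU to either side gives option(map(either(int,either(either(char,int),int)),list(either(either(char,int),int)))).

option(map(either(int,either(either(char,int),int)),list(either(either(char,int),int))))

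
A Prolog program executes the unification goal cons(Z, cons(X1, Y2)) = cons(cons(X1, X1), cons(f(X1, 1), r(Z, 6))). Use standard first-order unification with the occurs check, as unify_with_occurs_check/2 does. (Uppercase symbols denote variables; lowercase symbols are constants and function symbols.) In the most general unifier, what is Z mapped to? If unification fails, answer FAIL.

Decompose cons/2: Z = cons(X1, X1),  cons(X1, Y2) = cons(f(X1, 1), r(Z, 6)).
Bind Z := cons(X1, X1); substituting into the remaining equation gives: cons(X1, Y2) = cons(f(X1, 1), r(cons(X1, X1), 6)).
Decompose cons/2: X1 = f(X1, 1),  Y2 = r(cons(X1, X1), 6).
Occurs check fails: X1 occurs in f(X1, 1); the equation X1 = f(X1, 1) has no finite solution.

FAIL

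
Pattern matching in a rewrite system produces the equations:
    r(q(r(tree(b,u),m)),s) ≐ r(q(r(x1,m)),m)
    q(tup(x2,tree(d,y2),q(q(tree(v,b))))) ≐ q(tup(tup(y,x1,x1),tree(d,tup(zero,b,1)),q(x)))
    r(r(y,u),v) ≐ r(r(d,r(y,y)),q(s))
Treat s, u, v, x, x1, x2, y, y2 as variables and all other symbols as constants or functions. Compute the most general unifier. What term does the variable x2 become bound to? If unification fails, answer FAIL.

tup(d,tree(b,r(d,d)),tree(b,r(d,d)))

Decompose r/2: q(r(tree(b,u),m)) ≐ q(r(x1,m)),  s ≐ m.
Decompose q/1: r(tree(b,u),m) ≐ r(x1,m).
Decompose r/2: tree(b,u) ≐ x1,  m ≐ m.
Bind x1 := tree(b,u); substituting into the one remaining equation that mentions x1 gives: q(tup(x2,tree(d,y2),q(q(tree(v,b))))) ≐ q(tup(tup(y,tree(b,u),tree(b,u)),tree(d,tup(zero,b,1)),q(x))).
Delete trivial equation m ≐ m.
Bind s := m; substituting into the one remaining equation that mentions s gives: r(r(y,u),v) ≐ r(r(d,r(y,y)),q(m)).
Decompose q/1: tup(x2,tree(d,y2),q(q(tree(v,b)))) ≐ tup(tup(y,tree(b,u),tree(b,u)),tree(d,tup(zero,b,1)),q(x)).
Decompose tup/3: x2 ≐ tup(y,tree(b,u),tree(b,u)),  tree(d,y2) ≐ tree(d,tup(zero,b,1)),  q(q(tree(v,b))) ≐ q(x).
Bind x2 := tup(y,tree(b,u),tree(b,u)); no other remaining equation mentions x2.
Decompose tree/2: d ≐ d,  y2 ≐ tup(zero,b,1).
Delete trivial equation d ≐ d.
Bind y2 := tup(zero,b,1); no other remaining equation mentions y2.
Decompose q/1: q(tree(v,b)) ≐ x.
Bind x := q(tree(v,b)); no other remaining equation mentions x.
Decompose r/2: r(y,u) ≐ r(d,r(y,y)),  v ≐ q(m).
Decompose r/2: y ≐ d,  u ≐ r(y,y).
Bind y := d; substituting into the one remaining equation that mentions y gives: u ≐ r(d,d). Substituting into the earlier binding gives x2 := tup(d,tree(b,u),tree(b,u)).
Bind u := r(d,d); no other remaining equation mentions u. Substituting into the earlier bindings gives x1 := tree(b,r(d,d)), x2 := tup(d,tree(b,r(d,d)),tree(b,r(d,d))).
Bind v := q(m). Substituting into the earlier binding gives x := q(tree(q(m),b)).
MGU = { x1 ↦ tree(b,r(d,d)), s ↦ m, x2 ↦ tup(d,tree(b,r(d,d)),tree(b,r(d,d))), y2 ↦ tup(zero,b,1), x ↦ q(tree(q(m),b)), y ↦ d, u ↦ r(d,d), v ↦ q(m) }, so x2 ↦ tup(d,tree(b,r(d,d)),tree(b,r(d,d))).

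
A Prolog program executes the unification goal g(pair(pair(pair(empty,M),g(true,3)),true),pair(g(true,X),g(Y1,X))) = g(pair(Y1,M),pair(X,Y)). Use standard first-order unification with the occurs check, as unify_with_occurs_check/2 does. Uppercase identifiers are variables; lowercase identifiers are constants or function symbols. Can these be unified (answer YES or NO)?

Decompose g/2: pair(pair(pair(empty,M),g(true,3)),true) = pair(Y1,M),  pair(g(true,X),g(Y1,X)) = pair(X,Y).
Decompose pair/2: pair(pair(empty,M),g(true,3)) = Y1,  true = M.
Bind Y1 := pair(pair(empty,M),g(true,3)); substituting into the one remaining equation that mentions Y1 gives: pair(g(true,X),g(pair(pair(empty,M),g(true,3)),X)) = pair(X,Y).
Bind M := true; substituting into the remaining equation gives: pair(g(true,X),g(pair(pair(empty,true),g(true,3)),X)) = pair(X,Y). Substituting into the earlier binding gives Y1 := pair(pair(empty,true),g(true,3)).
Decompose pair/2: g(true,X) = X,  g(pair(pair(empty,true),g(true,3)),X) = Y.
Occurs check fails: X occurs in g(true,X); the equation X = g(true,X) has no finite solution.

NO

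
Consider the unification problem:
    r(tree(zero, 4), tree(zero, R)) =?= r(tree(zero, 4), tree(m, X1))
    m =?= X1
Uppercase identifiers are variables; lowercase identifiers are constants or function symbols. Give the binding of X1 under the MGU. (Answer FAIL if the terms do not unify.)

Decompose r/2: tree(zero, 4) =?= tree(zero, 4),  tree(zero, R) =?= tree(m, X1).
Delete trivial equation tree(zero, 4) =?= tree(zero, 4).
Decompose tree/2: zero =?= m,  R =?= X1.
Clash: constants zero and m differ; no unifier exists.

FAIL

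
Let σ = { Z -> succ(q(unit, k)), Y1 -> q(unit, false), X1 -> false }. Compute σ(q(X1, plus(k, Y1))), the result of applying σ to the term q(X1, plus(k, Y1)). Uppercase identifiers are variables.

Replace each occurrence of Y1 with q(unit, false).
Replace each occurrence of X1 with false.
Result: q(false, plus(k, q(unit, false))).

q(false, plus(k, q(unit, false)))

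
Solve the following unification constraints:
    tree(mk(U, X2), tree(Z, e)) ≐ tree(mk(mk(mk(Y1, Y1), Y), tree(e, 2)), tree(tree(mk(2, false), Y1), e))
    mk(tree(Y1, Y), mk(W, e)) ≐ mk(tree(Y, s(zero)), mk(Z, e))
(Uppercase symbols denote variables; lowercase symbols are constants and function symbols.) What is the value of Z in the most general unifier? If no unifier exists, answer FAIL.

Decompose tree/2: mk(U, X2) ≐ mk(mk(mk(Y1, Y1), Y), tree(e, 2)),  tree(Z, e) ≐ tree(tree(mk(2, false), Y1), e).
Decompose mk/2: U ≐ mk(mk(Y1, Y1), Y),  X2 ≐ tree(e, 2).
Bind U := mk(mk(Y1, Y1), Y); no other remaining equation mentions U.
Bind X2 := tree(e, 2); no other remaining equation mentions X2.
Decompose tree/2: Z ≐ tree(mk(2, false), Y1),  e ≐ e.
Bind Z := tree(mk(2, false), Y1); substituting into the one remaining equation that mentions Z gives: mk(tree(Y1, Y), mk(W, e)) ≐ mk(tree(Y, s(zero)), mk(tree(mk(2, false), Y1), e)).
Delete trivial equation e ≐ e.
Decompose mk/2: tree(Y1, Y) ≐ tree(Y, s(zero)),  mk(W, e) ≐ mk(tree(mk(2, false), Y1), e).
Decompose tree/2: Y1 ≐ Y,  Y ≐ s(zero).
Bind Y1 := Y; substituting into the one remaining equation that mentions Y1 gives: mk(W, e) ≐ mk(tree(mk(2, false), Y), e). Substituting into the earlier bindings gives U := mk(mk(Y, Y), Y), Z := tree(mk(2, false), Y).
Bind Y := s(zero); substituting into the remaining equation gives: mk(W, e) ≐ mk(tree(mk(2, false), s(zero)), e). Substituting into the earlier bindings gives U := mk(mk(s(zero), s(zero)), s(zero)), Z := tree(mk(2, false), s(zero)), Y1 := s(zero).
Decompose mk/2: W ≐ tree(mk(2, false), s(zero)),  e ≐ e.
Bind W := tree(mk(2, false), s(zero)); no other remaining equation mentions W.
Delete trivial equation e ≐ e.
MGU = { U ↦ mk(mk(s(zero), s(zero)), s(zero)), X2 ↦ tree(e, 2), Z ↦ tree(mk(2, false), s(zero)), Y1 ↦ s(zero), Y ↦ s(zero), W ↦ tree(mk(2, false), s(zero)) }, so Z ↦ tree(mk(2, false), s(zero)).

tree(mk(2, false), s(zero))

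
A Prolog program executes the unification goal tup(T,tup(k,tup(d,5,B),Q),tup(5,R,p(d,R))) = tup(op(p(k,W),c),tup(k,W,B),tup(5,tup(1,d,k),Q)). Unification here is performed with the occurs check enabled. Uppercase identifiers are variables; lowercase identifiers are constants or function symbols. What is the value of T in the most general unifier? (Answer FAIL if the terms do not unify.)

op(p(k,tup(d,5,p(d,tup(1,d,k)))),c)

Decompose tup/3: T = op(p(k,W),c),  tup(k,tup(d,5,B),Q) = tup(k,W,B),  tup(5,R,p(d,R)) = tup(5,tup(1,d,k),Q).
Bind T := op(p(k,W),c); no other remaining equation mentions T.
Decompose tup/3: k = k,  tup(d,5,B) = W,  Q = B.
Delete trivial equation k = k.
Bind W := tup(d,5,B); no other remaining equation mentions W. Substituting into the earlier binding gives T := op(p(k,tup(d,5,B)),c).
Bind Q := B; substituting into the remaining equation gives: tup(5,R,p(d,R)) = tup(5,tup(1,d,k),B).
Decompose tup/3: 5 = 5,  R = tup(1,d,k),  p(d,R) = B.
Delete trivial equation 5 = 5.
Bind R := tup(1,d,k); substituting into the remaining equation gives: p(d,tup(1,d,k)) = B.
Bind B := p(d,tup(1,d,k)). Substituting into the earlier bindings gives T := op(p(k,tup(d,5,p(d,tup(1,d,k)))),c), W := tup(d,5,p(d,tup(1,d,k))), Q := p(d,tup(1,d,k)).
MGU = { T = op(p(k,tup(d,5,p(d,tup(1,d,k)))),c), W = tup(d,5,p(d,tup(1,d,k))), Q = p(d,tup(1,d,k)), R = tup(1,d,k), B = p(d,tup(1,d,k)) }, so T = op(p(k,tup(d,5,p(d,tup(1,d,k)))),c).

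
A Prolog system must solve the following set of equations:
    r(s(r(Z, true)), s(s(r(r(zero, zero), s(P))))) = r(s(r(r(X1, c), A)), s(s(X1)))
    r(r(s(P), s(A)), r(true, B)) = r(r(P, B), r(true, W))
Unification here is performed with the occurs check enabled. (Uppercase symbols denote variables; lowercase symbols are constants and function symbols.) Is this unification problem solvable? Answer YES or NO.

Decompose r/2: s(r(Z, true)) = s(r(r(X1, c), A)),  s(s(r(r(zero, zero), s(P)))) = s(s(X1)).
Decompose s/1: r(Z, true) = r(r(X1, c), A).
Decompose r/2: Z = r(X1, c),  true = A.
Bind Z := r(X1, c); no other remaining equation mentions Z.
Bind A := true; substituting into the one remaining equation that mentions A gives: r(r(s(P), s(true)), r(true, B)) = r(r(P, B), r(true, W)).
Decompose s/1: s(r(r(zero, zero), s(P))) = s(X1).
Decompose s/1: r(r(zero, zero), s(P)) = X1.
Bind X1 := r(r(zero, zero), s(P)); no other remaining equation mentions X1. Substituting into the earlier binding gives Z := r(r(r(zero, zero), s(P)), c).
Decompose r/2: r(s(P), s(true)) = r(P, B),  r(true, B) = r(true, W).
Decompose r/2: s(P) = P,  s(true) = B.
Occurs check fails: P occurs in s(P); the equation P = s(P) has no finite solution.

NO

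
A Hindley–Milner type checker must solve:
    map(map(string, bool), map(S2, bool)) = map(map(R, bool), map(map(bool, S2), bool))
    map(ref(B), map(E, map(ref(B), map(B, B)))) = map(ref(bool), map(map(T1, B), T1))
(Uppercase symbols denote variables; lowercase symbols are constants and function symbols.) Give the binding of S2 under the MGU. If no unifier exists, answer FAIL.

Decompose map/2: map(string, bool) = map(R, bool),  map(S2, bool) = map(map(bool, S2), bool).
Decompose map/2: string = R,  bool = bool.
Bind R := string; no other remaining equation mentions R.
Delete trivial equation bool = bool.
Decompose map/2: S2 = map(bool, S2),  bool = bool.
Occurs check fails: S2 occurs in map(bool, S2); the equation S2 = map(bool, S2) has no finite solution.

FAIL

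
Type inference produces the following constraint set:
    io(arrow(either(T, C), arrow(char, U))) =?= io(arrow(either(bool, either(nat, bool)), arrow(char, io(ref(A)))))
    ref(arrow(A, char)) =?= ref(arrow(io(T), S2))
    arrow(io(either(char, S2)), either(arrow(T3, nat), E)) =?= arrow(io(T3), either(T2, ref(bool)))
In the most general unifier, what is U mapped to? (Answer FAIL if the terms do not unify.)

Decompose io/1: arrow(either(T, C), arrow(char, U)) =?= arrow(either(bool, either(nat, bool)), arrow(char, io(ref(A)))).
Decompose arrow/2: either(T, C) =?= either(bool, either(nat, bool)),  arrow(char, U) =?= arrow(char, io(ref(A))).
Decompose either/2: T =?= bool,  C =?= either(nat, bool).
Bind T := bool; substituting into the one remaining equation that mentions T gives: ref(arrow(A, char)) =?= ref(arrow(io(bool), S2)).
Bind C := either(nat, bool); no other remaining equation mentions C.
Decompose arrow/2: char =?= char,  U =?= io(ref(A)).
Delete trivial equation char =?= char.
Bind U := io(ref(A)); no other remaining equation mentions U.
Decompose ref/1: arrow(A, char) =?= arrow(io(bool), S2).
Decompose arrow/2: A =?= io(bool),  char =?= S2.
Bind A := io(bool); no other remaining equation mentions A. Substituting into the earlier binding gives U := io(ref(io(bool))).
Bind S2 := char; substituting into the remaining equation gives: arrow(io(either(char, char)), either(arrow(T3, nat), E)) =?= arrow(io(T3), either(T2, ref(bool))).
Decompose arrow/2: io(either(char, char)) =?= io(T3),  either(arrow(T3, nat), E) =?= either(T2, ref(bool)).
Decompose io/1: either(char, char) =?= T3.
Bind T3 := either(char, char); substituting into the remaining equation gives: either(arrow(either(char, char), nat), E) =?= either(T2, ref(bool)).
Decompose either/2: arrow(either(char, char), nat) =?= T2,  E =?= ref(bool).
Bind T2 := arrow(either(char, char), nat); no other remaining equation mentions T2.
Bind E := ref(bool).
MGU = { T := bool, C := either(nat, bool), U := io(ref(io(bool))), A := io(bool), S2 := char, T3 := either(char, char), T2 := arrow(either(char, char), nat), E := ref(bool) }, so U := io(ref(io(bool))).

io(ref(io(bool)))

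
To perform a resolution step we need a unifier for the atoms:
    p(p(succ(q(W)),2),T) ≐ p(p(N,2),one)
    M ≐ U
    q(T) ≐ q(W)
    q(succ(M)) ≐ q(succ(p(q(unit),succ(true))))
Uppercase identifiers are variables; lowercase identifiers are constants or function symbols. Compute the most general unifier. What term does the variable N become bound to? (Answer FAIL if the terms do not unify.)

Decompose p/2: p(succ(q(W)),2) ≐ p(N,2),  T ≐ one.
Decompose p/2: succ(q(W)) ≐ N,  2 ≐ 2.
Bind N := succ(q(W)); no other remaining equation mentions N.
Delete trivial equation 2 ≐ 2.
Bind T := one; substituting into the one remaining equation that mentions T gives: q(one) ≐ q(W).
Bind M := U; substituting into the one remaining equation that mentions M gives: q(succ(U)) ≐ q(succ(p(q(unit),succ(true)))).
Decompose q/1: one ≐ W.
Bind W := one; no other remaining equation mentions W. Substituting into the earlier binding gives N := succ(q(one)).
Decompose q/1: succ(U) ≐ succ(p(q(unit),succ(true))).
Decompose succ/1: U ≐ p(q(unit),succ(true)).
Bind U := p(q(unit),succ(true)). Substituting into the earlier binding gives M := p(q(unit),succ(true)).
MGU = { N -> succ(q(one)), T -> one, M -> p(q(unit),succ(true)), W -> one, U -> p(q(unit),succ(true)) }, so N -> succ(q(one)).

succ(q(one))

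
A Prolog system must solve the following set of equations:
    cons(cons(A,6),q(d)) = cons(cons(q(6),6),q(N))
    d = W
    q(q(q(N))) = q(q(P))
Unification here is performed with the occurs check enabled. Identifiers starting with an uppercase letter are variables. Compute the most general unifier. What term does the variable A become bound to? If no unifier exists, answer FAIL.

Decompose cons/2: cons(A,6) = cons(q(6),6),  q(d) = q(N).
Decompose cons/2: A = q(6),  6 = 6.
Bind A := q(6); no other remaining equation mentions A.
Delete trivial equation 6 = 6.
Decompose q/1: d = N.
Bind N := d; substituting into the one remaining equation that mentions N gives: q(q(q(d))) = q(q(P)).
Bind W := d; no other remaining equation mentions W.
Decompose q/1: q(q(d)) = q(P).
Decompose q/1: q(d) = P.
Bind P := q(d).
MGU = { A = q(6), N = d, W = d, P = q(d) }, so A = q(6).

q(6)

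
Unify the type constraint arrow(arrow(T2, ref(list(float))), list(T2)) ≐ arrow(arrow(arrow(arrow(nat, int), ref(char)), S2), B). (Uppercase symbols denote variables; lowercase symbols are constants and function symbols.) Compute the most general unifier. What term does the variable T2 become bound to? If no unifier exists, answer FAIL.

Decompose arrow/2: arrow(T2, ref(list(float))) ≐ arrow(arrow(arrow(nat, int), ref(char)), S2),  list(T2) ≐ B.
Decompose arrow/2: T2 ≐ arrow(arrow(nat, int), ref(char)),  ref(list(float)) ≐ S2.
Bind T2 := arrow(arrow(nat, int), ref(char)); substituting into the one remaining equation that mentions T2 gives: list(arrow(arrow(nat, int), ref(char))) ≐ B.
Bind S2 := ref(list(float)); no other remaining equation mentions S2.
Bind B := list(arrow(arrow(nat, int), ref(char))).
MGU = { T2 -> arrow(arrow(nat, int), ref(char)), S2 -> ref(list(float)), B -> list(arrow(arrow(nat, int), ref(char))) }, so T2 -> arrow(arrow(nat, int), ref(char)).

arrow(arrow(nat, int), ref(char))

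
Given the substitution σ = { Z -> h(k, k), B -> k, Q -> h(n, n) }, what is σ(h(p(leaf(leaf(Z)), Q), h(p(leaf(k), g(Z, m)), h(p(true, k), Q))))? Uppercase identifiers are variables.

h(p(leaf(leaf(h(k, k))), h(n, n)), h(p(leaf(k), g(h(k, k), m)), h(p(true, k), h(n, n))))

Replace each occurrence of Z with h(k, k).
Replace each occurrence of Q with h(n, n).
Result: h(p(leaf(leaf(h(k, k))), h(n, n)), h(p(leaf(k), g(h(k, k), m)), h(p(true, k), h(n, n)))).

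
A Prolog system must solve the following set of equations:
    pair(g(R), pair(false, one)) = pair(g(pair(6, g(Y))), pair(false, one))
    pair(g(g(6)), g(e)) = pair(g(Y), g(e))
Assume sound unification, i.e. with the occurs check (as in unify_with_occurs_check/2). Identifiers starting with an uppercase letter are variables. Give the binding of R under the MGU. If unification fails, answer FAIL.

pair(6, g(g(6)))

Decompose pair/2: g(R) = g(pair(6, g(Y))),  pair(false, one) = pair(false, one).
Decompose g/1: R = pair(6, g(Y)).
Bind R := pair(6, g(Y)); no other remaining equation mentions R.
Delete trivial equation pair(false, one) = pair(false, one).
Decompose pair/2: g(g(6)) = g(Y),  g(e) = g(e).
Decompose g/1: g(6) = Y.
Bind Y := g(6); no other remaining equation mentions Y. Substituting into the earlier binding gives R := pair(6, g(g(6))).
Delete trivial equation g(e) = g(e).
MGU = { R = pair(6, g(g(6))), Y = g(6) }, so R = pair(6, g(g(6))).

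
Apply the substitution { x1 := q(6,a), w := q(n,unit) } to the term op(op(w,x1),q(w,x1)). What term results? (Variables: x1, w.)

Replace each occurrence of x1 with q(6,a).
Replace each occurrence of w with q(n,unit).
Result: op(op(q(n,unit),q(6,a)),q(q(n,unit),q(6,a))).

op(op(q(n,unit),q(6,a)),q(q(n,unit),q(6,a)))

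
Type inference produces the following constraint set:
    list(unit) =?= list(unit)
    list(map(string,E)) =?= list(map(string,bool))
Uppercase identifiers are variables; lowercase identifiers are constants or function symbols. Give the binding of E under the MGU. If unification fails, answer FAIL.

bool

Delete trivial equation list(unit) =?= list(unit).
Decompose list/1: map(string,E) =?= map(string,bool).
Decompose map/2: string =?= string,  E =?= bool.
Delete trivial equation string =?= string.
Bind E := bool.
MGU = { E := bool }, so E := bool.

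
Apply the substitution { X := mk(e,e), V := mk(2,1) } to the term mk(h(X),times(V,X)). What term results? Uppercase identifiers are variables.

mk(h(mk(e,e)),times(mk(2,1),mk(e,e)))

Replace each occurrence of X with mk(e,e).
Replace each occurrence of V with mk(2,1).
Result: mk(h(mk(e,e)),times(mk(2,1),mk(e,e))).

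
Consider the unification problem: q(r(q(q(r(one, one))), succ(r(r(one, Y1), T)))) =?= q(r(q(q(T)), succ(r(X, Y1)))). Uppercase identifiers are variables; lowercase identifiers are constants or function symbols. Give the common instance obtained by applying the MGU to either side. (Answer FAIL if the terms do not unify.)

Decompose q/1: r(q(q(r(one, one))), succ(r(r(one, Y1), T))) =?= r(q(q(T)), succ(r(X, Y1))).
Decompose r/2: q(q(r(one, one))) =?= q(q(T)),  succ(r(r(one, Y1), T)) =?= succ(r(X, Y1)).
Decompose q/1: q(r(one, one)) =?= q(T).
Decompose q/1: r(one, one) =?= T.
Bind T := r(one, one); substituting into the remaining equation gives: succ(r(r(one, Y1), r(one, one))) =?= succ(r(X, Y1)).
Decompose succ/1: r(r(one, Y1), r(one, one)) =?= r(X, Y1).
Decompose r/2: r(one, Y1) =?= X,  r(one, one) =?= Y1.
Bind X := r(one, Y1); no other remaining equation mentions X.
Bind Y1 := r(one, one). Substituting into the earlier binding gives X := r(one, r(one, one)).
Applying the MGU to either side gives q(r(q(q(r(one, one))), succ(r(r(one, r(one, one)), r(one, one))))).

q(r(q(q(r(one, one))), succ(r(r(one, r(one, one)), r(one, one)))))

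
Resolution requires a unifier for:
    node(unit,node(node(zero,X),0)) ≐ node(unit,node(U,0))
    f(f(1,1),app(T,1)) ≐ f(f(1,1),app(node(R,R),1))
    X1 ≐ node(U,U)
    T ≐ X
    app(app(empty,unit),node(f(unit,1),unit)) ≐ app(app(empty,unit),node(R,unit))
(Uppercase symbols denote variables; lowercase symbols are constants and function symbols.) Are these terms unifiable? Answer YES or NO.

Decompose node/2: unit ≐ unit,  node(node(zero,X),0) ≐ node(U,0).
Delete trivial equation unit ≐ unit.
Decompose node/2: node(zero,X) ≐ U,  0 ≐ 0.
Bind U := node(zero,X); substituting into the one remaining equation that mentions U gives: X1 ≐ node(node(zero,X),node(zero,X)).
Delete trivial equation 0 ≐ 0.
Decompose f/2: f(1,1) ≐ f(1,1),  app(T,1) ≐ app(node(R,R),1).
Delete trivial equation f(1,1) ≐ f(1,1).
Decompose app/2: T ≐ node(R,R),  1 ≐ 1.
Bind T := node(R,R); substituting into the one remaining equation that mentions T gives: node(R,R) ≐ X.
Delete trivial equation 1 ≐ 1.
Bind X1 := node(node(zero,X),node(zero,X)); no other remaining equation mentions X1.
Bind X := node(R,R); no other remaining equation mentions X. Substituting into the earlier bindings gives U := node(zero,node(R,R)), X1 := node(node(zero,node(R,R)),node(zero,node(R,R))).
Decompose app/2: app(empty,unit) ≐ app(empty,unit),  node(f(unit,1),unit) ≐ node(R,unit).
Delete trivial equation app(empty,unit) ≐ app(empty,unit).
Decompose node/2: f(unit,1) ≐ R,  unit ≐ unit.
Bind R := f(unit,1); no other remaining equation mentions R. Substituting into the earlier bindings gives U := node(zero,node(f(unit,1),f(unit,1))), T := node(f(unit,1),f(unit,1)), X1 := node(node(zero,node(f(unit,1),f(unit,1))),node(zero,node(f(unit,1),f(unit,1)))), X := node(f(unit,1),f(unit,1)).
Delete trivial equation unit ≐ unit.
No equations remain and no clash or occurs-check failure arose, so a unifier exists.

YES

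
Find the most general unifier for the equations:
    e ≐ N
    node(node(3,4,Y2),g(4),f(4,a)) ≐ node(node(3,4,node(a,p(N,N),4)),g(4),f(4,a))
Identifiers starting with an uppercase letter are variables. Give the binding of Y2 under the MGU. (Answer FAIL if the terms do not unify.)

Bind N := e; substituting into the remaining equation gives: node(node(3,4,Y2),g(4),f(4,a)) ≐ node(node(3,4,node(a,p(e,e),4)),g(4),f(4,a)).
Decompose node/3: node(3,4,Y2) ≐ node(3,4,node(a,p(e,e),4)),  g(4) ≐ g(4),  f(4,a) ≐ f(4,a).
Decompose node/3: 3 ≐ 3,  4 ≐ 4,  Y2 ≐ node(a,p(e,e),4).
Delete trivial equation 3 ≐ 3.
Delete trivial equation 4 ≐ 4.
Bind Y2 := node(a,p(e,e),4); no other remaining equation mentions Y2.
Delete trivial equation g(4) ≐ g(4).
Delete trivial equation f(4,a) ≐ f(4,a).
MGU = { N := e, Y2 := node(a,p(e,e),4) }, so Y2 := node(a,p(e,e),4).

node(a,p(e,e),4)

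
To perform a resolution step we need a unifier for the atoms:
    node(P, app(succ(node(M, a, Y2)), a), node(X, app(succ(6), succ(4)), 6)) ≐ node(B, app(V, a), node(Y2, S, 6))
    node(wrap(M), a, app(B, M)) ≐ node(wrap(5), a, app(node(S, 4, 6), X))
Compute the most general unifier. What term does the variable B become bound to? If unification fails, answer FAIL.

node(app(succ(6), succ(4)), 4, 6)

Decompose node/3: P ≐ B,  app(succ(node(M, a, Y2)), a) ≐ app(V, a),  node(X, app(succ(6), succ(4)), 6) ≐ node(Y2, S, 6).
Bind P := B; no other remaining equation mentions P.
Decompose app/2: succ(node(M, a, Y2)) ≐ V,  a ≐ a.
Bind V := succ(node(M, a, Y2)); no other remaining equation mentions V.
Delete trivial equation a ≐ a.
Decompose node/3: X ≐ Y2,  app(succ(6), succ(4)) ≐ S,  6 ≐ 6.
Bind X := Y2; substituting into the one remaining equation that mentions X gives: node(wrap(M), a, app(B, M)) ≐ node(wrap(5), a, app(node(S, 4, 6), Y2)).
Bind S := app(succ(6), succ(4)); substituting into the one remaining equation that mentions S gives: node(wrap(M), a, app(B, M)) ≐ node(wrap(5), a, app(node(app(succ(6), succ(4)), 4, 6), Y2)).
Delete trivial equation 6 ≐ 6.
Decompose node/3: wrap(M) ≐ wrap(5),  a ≐ a,  app(B, M) ≐ app(node(app(succ(6), succ(4)), 4, 6), Y2).
Decompose wrap/1: M ≐ 5.
Bind M := 5; substituting into the one remaining equation that mentions M gives: app(B, 5) ≐ app(node(app(succ(6), succ(4)), 4, 6), Y2). Substituting into the earlier binding gives V := succ(node(5, a, Y2)).
Delete trivial equation a ≐ a.
Decompose app/2: B ≐ node(app(succ(6), succ(4)), 4, 6),  5 ≐ Y2.
Bind B := node(app(succ(6), succ(4)), 4, 6); no other remaining equation mentions B. Substituting into the earlier binding gives P := node(app(succ(6), succ(4)), 4, 6).
Bind Y2 := 5. Substituting into the earlier bindings gives V := succ(node(5, a, 5)), X := 5.
MGU = { P ↦ node(app(succ(6), succ(4)), 4, 6), V ↦ succ(node(5, a, 5)), X ↦ 5, S ↦ app(succ(6), succ(4)), M ↦ 5, B ↦ node(app(succ(6), succ(4)), 4, 6), Y2 ↦ 5 }, so B ↦ node(app(succ(6), succ(4)), 4, 6).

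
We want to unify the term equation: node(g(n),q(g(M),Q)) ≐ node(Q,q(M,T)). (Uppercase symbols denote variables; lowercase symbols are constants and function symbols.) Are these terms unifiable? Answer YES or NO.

Decompose node/2: g(n) ≐ Q,  q(g(M),Q) ≐ q(M,T).
Bind Q := g(n); substituting into the remaining equation gives: q(g(M),g(n)) ≐ q(M,T).
Decompose q/2: g(M) ≐ M,  g(n) ≐ T.
Occurs check fails: M occurs in g(M); the equation M ≐ g(M) has no finite solution.

NO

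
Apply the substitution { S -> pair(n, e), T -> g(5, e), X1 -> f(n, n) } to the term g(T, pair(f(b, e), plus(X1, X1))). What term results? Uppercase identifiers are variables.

Replace each occurrence of T with g(5, e).
Replace each occurrence of X1 with f(n, n).
Result: g(g(5, e), pair(f(b, e), plus(f(n, n), f(n, n)))).

g(g(5, e), pair(f(b, e), plus(f(n, n), f(n, n))))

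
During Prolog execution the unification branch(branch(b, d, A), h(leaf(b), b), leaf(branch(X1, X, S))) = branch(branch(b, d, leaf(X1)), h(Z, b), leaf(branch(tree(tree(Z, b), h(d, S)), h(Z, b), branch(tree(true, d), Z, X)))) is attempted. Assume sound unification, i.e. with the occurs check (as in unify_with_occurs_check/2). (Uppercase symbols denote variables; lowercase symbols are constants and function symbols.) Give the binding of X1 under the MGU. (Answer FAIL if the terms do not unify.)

tree(tree(leaf(b), b), h(d, branch(tree(true, d), leaf(b), h(leaf(b), b))))

Decompose branch/3: branch(b, d, A) = branch(b, d, leaf(X1)),  h(leaf(b), b) = h(Z, b),  leaf(branch(X1, X, S)) = leaf(branch(tree(tree(Z, b), h(d, S)), h(Z, b), branch(tree(true, d), Z, X))).
Decompose branch/3: b = b,  d = d,  A = leaf(X1).
Delete trivial equation b = b.
Delete trivial equation d = d.
Bind A := leaf(X1); no other remaining equation mentions A.
Decompose h/2: leaf(b) = Z,  b = b.
Bind Z := leaf(b); substituting into the one remaining equation that mentions Z gives: leaf(branch(X1, X, S)) = leaf(branch(tree(tree(leaf(b), b), h(d, S)), h(leaf(b), b), branch(tree(true, d), leaf(b), X))).
Delete trivial equation b = b.
Decompose leaf/1: branch(X1, X, S) = branch(tree(tree(leaf(b), b), h(d, S)), h(leaf(b), b), branch(tree(true, d), leaf(b), X)).
Decompose branch/3: X1 = tree(tree(leaf(b), b), h(d, S)),  X = h(leaf(b), b),  S = branch(tree(true, d), leaf(b), X).
Bind X1 := tree(tree(leaf(b), b), h(d, S)); no other remaining equation mentions X1. Substituting into the earlier binding gives A := leaf(tree(tree(leaf(b), b), h(d, S))).
Bind X := h(leaf(b), b); substituting into the remaining equation gives: S = branch(tree(true, d), leaf(b), h(leaf(b), b)).
Bind S := branch(tree(true, d), leaf(b), h(leaf(b), b)). Substituting into the earlier bindings gives A := leaf(tree(tree(leaf(b), b), h(d, branch(tree(true, d), leaf(b), h(leaf(b), b))))), X1 := tree(tree(leaf(b), b), h(d, branch(tree(true, d), leaf(b), h(leaf(b), b)))).
MGU = { A -> leaf(tree(tree(leaf(b), b), h(d, branch(tree(true, d), leaf(b), h(leaf(b), b))))), Z -> leaf(b), X1 -> tree(tree(leaf(b), b), h(d, branch(tree(true, d), leaf(b), h(leaf(b), b)))), X -> h(leaf(b), b), S -> branch(tree(true, d), leaf(b), h(leaf(b), b)) }, so X1 -> tree(tree(leaf(b), b), h(d, branch(tree(true, d), leaf(b), h(leaf(b), b)))).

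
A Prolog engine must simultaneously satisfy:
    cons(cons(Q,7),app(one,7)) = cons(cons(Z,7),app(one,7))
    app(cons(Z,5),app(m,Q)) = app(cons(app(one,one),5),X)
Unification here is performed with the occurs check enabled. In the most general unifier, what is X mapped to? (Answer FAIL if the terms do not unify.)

app(m,app(one,one))

Decompose cons/2: cons(Q,7) = cons(Z,7),  app(one,7) = app(one,7).
Decompose cons/2: Q = Z,  7 = 7.
Bind Q := Z; substituting into the one remaining equation that mentions Q gives: app(cons(Z,5),app(m,Z)) = app(cons(app(one,one),5),X).
Delete trivial equation 7 = 7.
Delete trivial equation app(one,7) = app(one,7).
Decompose app/2: cons(Z,5) = cons(app(one,one),5),  app(m,Z) = X.
Decompose cons/2: Z = app(one,one),  5 = 5.
Bind Z := app(one,one); substituting into the one remaining equation that mentions Z gives: app(m,app(one,one)) = X. Substituting into the earlier binding gives Q := app(one,one).
Delete trivial equation 5 = 5.
Bind X := app(m,app(one,one)).
MGU = { Q ↦ app(one,one), Z ↦ app(one,one), X ↦ app(m,app(one,one)) }, so X ↦ app(m,app(one,one)).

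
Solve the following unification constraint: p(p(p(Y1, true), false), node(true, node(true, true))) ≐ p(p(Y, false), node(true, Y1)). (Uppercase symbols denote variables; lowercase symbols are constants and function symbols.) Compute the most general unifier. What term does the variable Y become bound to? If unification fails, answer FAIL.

p(node(true, true), true)

Decompose p/2: p(p(Y1, true), false) ≐ p(Y, false),  node(true, node(true, true)) ≐ node(true, Y1).
Decompose p/2: p(Y1, true) ≐ Y,  false ≐ false.
Bind Y := p(Y1, true); no other remaining equation mentions Y.
Delete trivial equation false ≐ false.
Decompose node/2: true ≐ true,  node(true, true) ≐ Y1.
Delete trivial equation true ≐ true.
Bind Y1 := node(true, true). Substituting into the earlier binding gives Y := p(node(true, true), true).
MGU = { Y := p(node(true, true), true), Y1 := node(true, true) }, so Y := p(node(true, true), true).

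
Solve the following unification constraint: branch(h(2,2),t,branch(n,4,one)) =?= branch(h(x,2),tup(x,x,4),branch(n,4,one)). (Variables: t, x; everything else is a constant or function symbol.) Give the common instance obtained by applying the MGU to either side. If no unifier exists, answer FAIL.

Decompose branch/3: h(2,2) =?= h(x,2),  t =?= tup(x,x,4),  branch(n,4,one) =?= branch(n,4,one).
Decompose h/2: 2 =?= x,  2 =?= 2.
Bind x := 2; substituting into the one remaining equation that mentions x gives: t =?= tup(2,2,4).
Delete trivial equation 2 =?= 2.
Bind t := tup(2,2,4); no other remaining equation mentions t.
Delete trivial equation branch(n,4,one) =?= branch(n,4,one).
Applying the MGU to either side gives branch(h(2,2),tup(2,2,4),branch(n,4,one)).

branch(h(2,2),tup(2,2,4),branch(n,4,one))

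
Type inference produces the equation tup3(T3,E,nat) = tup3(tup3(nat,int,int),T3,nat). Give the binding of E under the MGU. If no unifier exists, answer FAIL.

Decompose tup3/3: T3 = tup3(nat,int,int),  E = T3,  nat = nat.
Bind T3 := tup3(nat,int,int); substituting into the one remaining equation that mentions T3 gives: E = tup3(nat,int,int).
Bind E := tup3(nat,int,int); no other remaining equation mentions E.
Delete trivial equation nat = nat.
MGU = { T3 := tup3(nat,int,int), E := tup3(nat,int,int) }, so E := tup3(nat,int,int).

tup3(nat,int,int)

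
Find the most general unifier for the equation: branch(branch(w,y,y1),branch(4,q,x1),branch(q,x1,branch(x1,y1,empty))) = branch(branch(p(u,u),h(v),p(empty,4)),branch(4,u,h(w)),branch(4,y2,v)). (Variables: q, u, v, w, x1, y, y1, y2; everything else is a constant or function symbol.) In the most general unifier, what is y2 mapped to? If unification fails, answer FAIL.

h(p(4,4))

Decompose branch/3: branch(w,y,y1) = branch(p(u,u),h(v),p(empty,4)),  branch(4,q,x1) = branch(4,u,h(w)),  branch(q,x1,branch(x1,y1,empty)) = branch(4,y2,v).
Decompose branch/3: w = p(u,u),  y = h(v),  y1 = p(empty,4).
Bind w := p(u,u); substituting into the one remaining equation that mentions w gives: branch(4,q,x1) = branch(4,u,h(p(u,u))).
Bind y := h(v); no other remaining equation mentions y.
Bind y1 := p(empty,4); substituting into the one remaining equation that mentions y1 gives: branch(q,x1,branch(x1,p(empty,4),empty)) = branch(4,y2,v).
Decompose branch/3: 4 = 4,  q = u,  x1 = h(p(u,u)).
Delete trivial equation 4 = 4.
Bind q := u; substituting into the one remaining equation that mentions q gives: branch(u,x1,branch(x1,p(empty,4),empty)) = branch(4,y2,v).
Bind x1 := h(p(u,u)); substituting into the remaining equation gives: branch(u,h(p(u,u)),branch(h(p(u,u)),p(empty,4),empty)) = branch(4,y2,v).
Decompose branch/3: u = 4,  h(p(u,u)) = y2,  branch(h(p(u,u)),p(empty,4),empty) = v.
Bind u := 4; substituting into the remaining equations gives: h(p(4,4)) = y2,  branch(h(p(4,4)),p(empty,4),empty) = v. Substituting into the earlier bindings gives w := p(4,4), q := 4, x1 := h(p(4,4)).
Bind y2 := h(p(4,4)); no other remaining equation mentions y2.
Bind v := branch(h(p(4,4)),p(empty,4),empty). Substituting into the earlier binding gives y := h(branch(h(p(4,4)),p(empty,4),empty)).
MGU = { w -> p(4,4), y -> h(branch(h(p(4,4)),p(empty,4),empty)), y1 -> p(empty,4), q -> 4, x1 -> h(p(4,4)), u -> 4, y2 -> h(p(4,4)), v -> branch(h(p(4,4)),p(empty,4),empty) }, so y2 -> h(p(4,4)).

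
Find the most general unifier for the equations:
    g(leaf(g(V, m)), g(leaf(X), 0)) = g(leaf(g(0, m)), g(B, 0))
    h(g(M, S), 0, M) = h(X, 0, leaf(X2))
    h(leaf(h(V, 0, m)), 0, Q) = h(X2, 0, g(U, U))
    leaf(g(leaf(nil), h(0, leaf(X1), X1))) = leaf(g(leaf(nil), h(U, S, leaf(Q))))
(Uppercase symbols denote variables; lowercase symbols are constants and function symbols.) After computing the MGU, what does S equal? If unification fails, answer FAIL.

leaf(leaf(g(0, 0)))

Decompose g/2: leaf(g(V, m)) = leaf(g(0, m)),  g(leaf(X), 0) = g(B, 0).
Decompose leaf/1: g(V, m) = g(0, m).
Decompose g/2: V = 0,  m = m.
Bind V := 0; substituting into the one remaining equation that mentions V gives: h(leaf(h(0, 0, m)), 0, Q) = h(X2, 0, g(U, U)).
Delete trivial equation m = m.
Decompose g/2: leaf(X) = B,  0 = 0.
Bind B := leaf(X); no other remaining equation mentions B.
Delete trivial equation 0 = 0.
Decompose h/3: g(M, S) = X,  0 = 0,  M = leaf(X2).
Bind X := g(M, S); no other remaining equation mentions X. Substituting into the earlier binding gives B := leaf(g(M, S)).
Delete trivial equation 0 = 0.
Bind M := leaf(X2); no other remaining equation mentions M. Substituting into the earlier bindings gives B := leaf(g(leaf(X2), S)), X := g(leaf(X2), S).
Decompose h/3: leaf(h(0, 0, m)) = X2,  0 = 0,  Q = g(U, U).
Bind X2 := leaf(h(0, 0, m)); no other remaining equation mentions X2. Substituting into the earlier bindings gives B := leaf(g(leaf(leaf(h(0, 0, m))), S)), X := g(leaf(leaf(h(0, 0, m))), S), M := leaf(leaf(h(0, 0, m))).
Delete trivial equation 0 = 0.
Bind Q := g(U, U); substituting into the remaining equation gives: leaf(g(leaf(nil), h(0, leaf(X1), X1))) = leaf(g(leaf(nil), h(U, S, leaf(g(U, U))))).
Decompose leaf/1: g(leaf(nil), h(0, leaf(X1), X1)) = g(leaf(nil), h(U, S, leaf(g(U, U)))).
Decompose g/2: leaf(nil) = leaf(nil),  h(0, leaf(X1), X1) = h(U, S, leaf(g(U, U))).
Delete trivial equation leaf(nil) = leaf(nil).
Decompose h/3: 0 = U,  leaf(X1) = S,  X1 = leaf(g(U, U)).
Bind U := 0; substituting into the one remaining equation that mentions U gives: X1 = leaf(g(0, 0)). Substituting into the earlier binding gives Q := g(0, 0).
Bind S := leaf(X1); no other remaining equation mentions S. Substituting into the earlier bindings gives B := leaf(g(leaf(leaf(h(0, 0, m))), leaf(X1))), X := g(leaf(leaf(h(0, 0, m))), leaf(X1)).
Bind X1 := leaf(g(0, 0)). Substituting into the earlier bindings gives B := leaf(g(leaf(leaf(h(0, 0, m))), leaf(leaf(g(0, 0))))), X := g(leaf(leaf(h(0, 0, m))), leaf(leaf(g(0, 0)))), S := leaf(leaf(g(0, 0))).
MGU = { V := 0, B := leaf(g(leaf(leaf(h(0, 0, m))), leaf(leaf(g(0, 0))))), X := g(leaf(leaf(h(0, 0, m))), leaf(leaf(g(0, 0)))), M := leaf(leaf(h(0, 0, m))), X2 := leaf(h(0, 0, m)), Q := g(0, 0), U := 0, S := leaf(leaf(g(0, 0))), X1 := leaf(g(0, 0)) }, so S := leaf(leaf(g(0, 0))).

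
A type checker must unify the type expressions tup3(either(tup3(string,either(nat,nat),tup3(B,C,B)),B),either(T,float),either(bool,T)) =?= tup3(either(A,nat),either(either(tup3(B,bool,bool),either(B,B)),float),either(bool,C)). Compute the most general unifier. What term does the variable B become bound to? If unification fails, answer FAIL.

nat

Decompose tup3/3: either(tup3(string,either(nat,nat),tup3(B,C,B)),B) =?= either(A,nat),  either(T,float) =?= either(either(tup3(B,bool,bool),either(B,B)),float),  either(bool,T) =?= either(bool,C).
Decompose either/2: tup3(string,either(nat,nat),tup3(B,C,B)) =?= A,  B =?= nat.
Bind A := tup3(string,either(nat,nat),tup3(B,C,B)); no other remaining equation mentions A.
Bind B := nat; substituting into the one remaining equation that mentions B gives: either(T,float) =?= either(either(tup3(nat,bool,bool),either(nat,nat)),float). Substituting into the earlier binding gives A := tup3(string,either(nat,nat),tup3(nat,C,nat)).
Decompose either/2: T =?= either(tup3(nat,bool,bool),either(nat,nat)),  float =?= float.
Bind T := either(tup3(nat,bool,bool),either(nat,nat)); substituting into the one remaining equation that mentions T gives: either(bool,either(tup3(nat,bool,bool),either(nat,nat))) =?= either(bool,C).
Delete trivial equation float =?= float.
Decompose either/2: bool =?= bool,  either(tup3(nat,bool,bool),either(nat,nat)) =?= C.
Delete trivial equation bool =?= bool.
Bind C := either(tup3(nat,bool,bool),either(nat,nat)). Substituting into the earlier binding gives A := tup3(string,either(nat,nat),tup3(nat,either(tup3(nat,bool,bool),either(nat,nat)),nat)).
MGU = { A := tup3(string,either(nat,nat),tup3(nat,either(tup3(nat,bool,bool),either(nat,nat)),nat)), B := nat, T := either(tup3(nat,bool,bool),either(nat,nat)), C := either(tup3(nat,bool,bool),either(nat,nat)) }, so B := nat.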